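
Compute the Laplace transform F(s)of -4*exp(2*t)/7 -4/(7*s - 14)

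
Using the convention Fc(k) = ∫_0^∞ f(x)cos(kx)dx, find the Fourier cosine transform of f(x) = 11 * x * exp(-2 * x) 11 * (4 - k^2)/(k^2 + 4)^2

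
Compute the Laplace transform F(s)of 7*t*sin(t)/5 14*s/(5*(s^2+1)^2)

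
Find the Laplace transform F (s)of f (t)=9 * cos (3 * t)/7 9 * s/ (7 * (s^2 + 9))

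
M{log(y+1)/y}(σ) -pi * csc(pi * σ)/(σ - 1)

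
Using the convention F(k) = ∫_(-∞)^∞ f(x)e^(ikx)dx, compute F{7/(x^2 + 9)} 7 * pi * exp(-3 * Abs(k))/3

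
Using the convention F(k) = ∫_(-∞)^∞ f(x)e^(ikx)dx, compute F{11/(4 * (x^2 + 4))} 11 * pi * exp(-2 * Abs(k))/8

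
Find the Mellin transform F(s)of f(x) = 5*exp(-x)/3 5*gamma(s)/3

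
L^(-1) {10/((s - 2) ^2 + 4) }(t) 5 * exp(2 * t) * sin(2 * t) 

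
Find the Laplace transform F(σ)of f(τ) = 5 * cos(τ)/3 5 * σ/(3 * (σ^2 + 1))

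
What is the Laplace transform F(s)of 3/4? 3/(4*s)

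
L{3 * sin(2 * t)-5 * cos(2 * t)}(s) 6/(s^2 + 4)-5 * s/(s^2 + 4)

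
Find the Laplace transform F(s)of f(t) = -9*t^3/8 -27/(4*s^4)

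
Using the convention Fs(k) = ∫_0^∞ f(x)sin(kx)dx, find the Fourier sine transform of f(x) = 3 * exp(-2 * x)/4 3 * k/(4 * (k^2 + 4))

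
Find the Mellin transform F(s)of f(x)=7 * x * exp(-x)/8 7 * gamma(s + 1)/8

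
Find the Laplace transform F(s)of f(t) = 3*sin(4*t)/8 3/(2*(s^2 + 16))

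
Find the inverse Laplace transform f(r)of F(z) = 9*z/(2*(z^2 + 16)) 9*cos(4*r)/2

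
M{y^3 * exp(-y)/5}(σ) gamma(σ + 3)/5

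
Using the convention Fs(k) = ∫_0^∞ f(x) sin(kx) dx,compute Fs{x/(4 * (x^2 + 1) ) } pi * exp(-k) /8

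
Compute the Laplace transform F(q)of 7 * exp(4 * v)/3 7/(3 * (q - 4))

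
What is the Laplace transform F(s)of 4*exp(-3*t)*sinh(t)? 4/((s + 3)^2-1)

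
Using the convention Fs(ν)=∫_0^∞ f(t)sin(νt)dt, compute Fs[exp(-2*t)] ν/(ν^2 + 4)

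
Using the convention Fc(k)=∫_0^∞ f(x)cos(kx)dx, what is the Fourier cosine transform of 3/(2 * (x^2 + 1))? 3 * pi * exp(-k)/4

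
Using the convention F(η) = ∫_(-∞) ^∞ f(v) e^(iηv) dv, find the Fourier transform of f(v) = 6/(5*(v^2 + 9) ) 2*pi*exp(-3*Abs(η) ) /5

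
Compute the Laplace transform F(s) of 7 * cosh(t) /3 7 * s/(3 * (s^2 - 1) ) 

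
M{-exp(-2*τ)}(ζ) -gamma(ζ)/2^ζ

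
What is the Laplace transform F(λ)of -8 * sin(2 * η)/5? -16/(5 * λ^2 + 20)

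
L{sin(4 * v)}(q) 4/(q^2 + 16)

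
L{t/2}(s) 1/(2*s^2)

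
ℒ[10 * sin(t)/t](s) 10 * atan(1/s)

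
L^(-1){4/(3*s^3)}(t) 2*t^2/3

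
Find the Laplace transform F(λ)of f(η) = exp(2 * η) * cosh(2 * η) (λ - 2)/(λ * (λ - 4))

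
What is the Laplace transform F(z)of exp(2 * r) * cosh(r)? (z - 2)/((z - 2)^2-1)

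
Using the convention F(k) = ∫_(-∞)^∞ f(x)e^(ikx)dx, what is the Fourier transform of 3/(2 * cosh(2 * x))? 3 * pi/(4 * cosh(pi * k/4))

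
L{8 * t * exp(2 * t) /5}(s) 8/(5 * (s - 2) ^2) 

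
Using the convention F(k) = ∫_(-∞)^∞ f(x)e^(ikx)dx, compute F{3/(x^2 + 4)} 3 * pi * exp(-2 * Abs(k))/2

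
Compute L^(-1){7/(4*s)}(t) 7/4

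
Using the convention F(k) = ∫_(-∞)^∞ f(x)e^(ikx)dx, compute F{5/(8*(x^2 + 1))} 5*pi*exp(-Abs(k))/8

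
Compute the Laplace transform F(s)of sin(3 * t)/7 3/(7 * (s^2 + 9))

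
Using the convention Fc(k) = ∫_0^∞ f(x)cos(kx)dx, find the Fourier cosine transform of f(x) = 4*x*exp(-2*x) 4*(4 - k^2)/(k^2 + 4)^2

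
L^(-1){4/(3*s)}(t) 4/3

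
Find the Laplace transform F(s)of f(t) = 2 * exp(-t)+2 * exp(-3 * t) 2/(s+1)+2/(s+3)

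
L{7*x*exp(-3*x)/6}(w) 7/(6*(w + 3)^2)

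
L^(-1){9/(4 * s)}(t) 9/4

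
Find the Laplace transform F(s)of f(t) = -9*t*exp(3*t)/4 -9/(4*(s - 3)^2)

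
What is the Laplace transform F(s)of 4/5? 4/(5*s)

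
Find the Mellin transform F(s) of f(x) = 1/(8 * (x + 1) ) pi * csc(pi * s) /8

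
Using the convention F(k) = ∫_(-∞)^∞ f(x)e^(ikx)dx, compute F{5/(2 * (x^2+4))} 5 * pi * exp(-2 * Abs(k))/4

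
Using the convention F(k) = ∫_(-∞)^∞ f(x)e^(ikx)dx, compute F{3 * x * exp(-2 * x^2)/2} 3 * sqrt(2) * I * sqrt(pi) * k * exp(-k^2/8)/16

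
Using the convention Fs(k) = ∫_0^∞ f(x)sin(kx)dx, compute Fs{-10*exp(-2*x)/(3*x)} -10*atan(k/2)/3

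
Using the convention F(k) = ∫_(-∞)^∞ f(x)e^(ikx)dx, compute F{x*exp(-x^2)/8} I*sqrt(pi)*k*exp(-k^2/4)/16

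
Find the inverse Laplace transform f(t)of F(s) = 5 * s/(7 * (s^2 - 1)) 5 * cosh(t)/7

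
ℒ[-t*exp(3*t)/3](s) -1/(3*(s - 3)^2)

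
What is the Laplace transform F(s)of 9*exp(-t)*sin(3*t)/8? 27/(8*((s + 1)^2 + 9))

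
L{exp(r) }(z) 1/(z - 1) 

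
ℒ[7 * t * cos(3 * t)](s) 7 * (s^2 - 9)/(s^2 + 9)^2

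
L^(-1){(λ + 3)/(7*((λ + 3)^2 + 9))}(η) exp(-3*η)*cos(3*η)/7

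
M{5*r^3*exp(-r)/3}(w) 5*gamma(w + 3)/3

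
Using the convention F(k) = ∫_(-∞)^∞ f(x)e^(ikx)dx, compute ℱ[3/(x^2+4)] 3*pi*exp(-2*Abs(k))/2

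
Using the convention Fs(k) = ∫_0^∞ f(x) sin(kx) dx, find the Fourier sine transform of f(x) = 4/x 2*pi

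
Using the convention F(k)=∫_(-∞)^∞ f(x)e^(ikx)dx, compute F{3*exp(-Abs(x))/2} 3/(k^2 + 1)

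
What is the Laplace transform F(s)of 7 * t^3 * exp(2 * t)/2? 21/(s - 2)^4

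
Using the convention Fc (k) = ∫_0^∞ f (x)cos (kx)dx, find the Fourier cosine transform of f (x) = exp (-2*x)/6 1/ (3*(k^2 + 4))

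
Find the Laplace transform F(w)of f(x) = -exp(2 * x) -1/(w - 2)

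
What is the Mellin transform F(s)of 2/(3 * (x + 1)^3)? pi * (s - 2) * (s - 1)/(3 * sin(pi * s))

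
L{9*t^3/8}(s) 27/(4*s^4) 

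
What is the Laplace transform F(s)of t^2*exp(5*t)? 2/(s - 5)^3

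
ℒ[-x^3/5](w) -6/(5 * w^4)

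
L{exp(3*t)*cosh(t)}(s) (s - 3)/((s - 3)^2 - 1)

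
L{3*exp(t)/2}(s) 3/(2*(s - 1))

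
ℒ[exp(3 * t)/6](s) 1/(6 * (s - 3))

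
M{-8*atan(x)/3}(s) 4*pi*sec(pi*s/2)/(3*s)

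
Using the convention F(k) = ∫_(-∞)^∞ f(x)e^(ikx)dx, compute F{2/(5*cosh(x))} 2*pi/(5*cosh(pi*k/2))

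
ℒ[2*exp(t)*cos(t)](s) 2*(s - 1)/((s - 1)^2 + 1)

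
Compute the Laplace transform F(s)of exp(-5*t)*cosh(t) (s + 5)/((s + 5)^2 - 1)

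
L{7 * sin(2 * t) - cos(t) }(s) 14/(s^2+4) - s/(s^2+1) 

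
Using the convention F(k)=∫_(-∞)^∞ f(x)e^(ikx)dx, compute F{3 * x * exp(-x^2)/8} 3 * I * sqrt(pi) * k * exp(-k^2/4)/16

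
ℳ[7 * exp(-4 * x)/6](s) 7 * gamma(s)/(6 * 2^(2 * s))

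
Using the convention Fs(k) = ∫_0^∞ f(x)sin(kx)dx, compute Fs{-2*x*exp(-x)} -4*k/(k^2+1)^2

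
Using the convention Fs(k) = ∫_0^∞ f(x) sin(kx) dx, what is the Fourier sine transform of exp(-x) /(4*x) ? atan(k) /4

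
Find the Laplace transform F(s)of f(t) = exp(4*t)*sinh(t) 1/((s - 4)^2 - 1)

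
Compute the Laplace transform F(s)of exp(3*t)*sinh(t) 1/((s - 3)^2 - 1)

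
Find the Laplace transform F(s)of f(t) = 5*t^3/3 10/s^4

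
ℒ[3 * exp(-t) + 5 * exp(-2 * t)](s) 5/(s + 2) + 3/(s + 1) 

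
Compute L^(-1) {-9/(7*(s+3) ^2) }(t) -9*t*exp(-3*t) /7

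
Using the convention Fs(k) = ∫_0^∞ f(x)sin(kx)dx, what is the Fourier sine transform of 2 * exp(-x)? 2 * k/(k^2 + 1)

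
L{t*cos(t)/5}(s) (s^2-1)/(5*(s^2+1)^2)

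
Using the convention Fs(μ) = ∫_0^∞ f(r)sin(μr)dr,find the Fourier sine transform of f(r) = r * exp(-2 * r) 4 * μ/(μ^2 + 4)^2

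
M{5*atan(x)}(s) -5*pi*sec(pi*s/2)/(2*s)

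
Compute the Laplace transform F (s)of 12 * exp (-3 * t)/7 12/ (7 * (s + 3))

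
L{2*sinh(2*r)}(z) 4/(z^2 - 4)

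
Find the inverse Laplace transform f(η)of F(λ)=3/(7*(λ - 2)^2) 3*η*exp(2*η)/7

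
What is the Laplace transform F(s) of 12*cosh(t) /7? 12*s/(7*(s^2 - 1) ) 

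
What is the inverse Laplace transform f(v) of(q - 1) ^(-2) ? v * exp(v) 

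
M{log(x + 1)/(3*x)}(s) -pi*csc(pi*s)/(3*s - 3)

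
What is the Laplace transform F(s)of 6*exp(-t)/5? 6/(5*(s+1))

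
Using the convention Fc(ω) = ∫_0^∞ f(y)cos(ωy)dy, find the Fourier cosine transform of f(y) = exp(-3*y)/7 3/(7*(ω^2 + 9))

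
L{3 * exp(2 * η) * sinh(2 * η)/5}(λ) 6/(5 * λ * (λ - 4))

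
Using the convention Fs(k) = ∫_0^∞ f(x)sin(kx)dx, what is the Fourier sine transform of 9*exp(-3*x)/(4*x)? 9*atan(k/3)/4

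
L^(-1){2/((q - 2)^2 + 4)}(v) exp(2*v)*sin(2*v)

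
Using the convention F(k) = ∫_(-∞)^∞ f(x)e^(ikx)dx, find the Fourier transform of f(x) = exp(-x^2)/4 sqrt(pi)*exp(-k^2/4)/4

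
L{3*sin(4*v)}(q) 12/(q^2 + 16)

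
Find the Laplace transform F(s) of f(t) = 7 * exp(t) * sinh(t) 7/(s * (s - 2) ) 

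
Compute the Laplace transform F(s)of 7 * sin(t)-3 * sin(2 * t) 7/(s^2 + 1)-6/(s^2 + 4)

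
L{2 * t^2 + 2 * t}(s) 2/s^2 + 4/s^3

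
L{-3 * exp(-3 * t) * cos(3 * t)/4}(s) 3 * (-s - 3)/(4 * ((s + 3)^2 + 9))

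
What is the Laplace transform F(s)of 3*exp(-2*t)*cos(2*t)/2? 3*(s + 2)/(2*((s + 2)^2 + 4))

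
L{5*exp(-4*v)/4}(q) 5/(4*(q + 4))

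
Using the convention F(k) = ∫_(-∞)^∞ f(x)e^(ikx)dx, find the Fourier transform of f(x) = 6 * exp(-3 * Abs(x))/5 36/(5 * (k^2 + 9))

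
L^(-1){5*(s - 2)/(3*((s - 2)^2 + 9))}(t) 5*exp(2*t)*cos(3*t)/3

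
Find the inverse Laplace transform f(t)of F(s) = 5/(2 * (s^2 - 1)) 5 * sinh(t)/2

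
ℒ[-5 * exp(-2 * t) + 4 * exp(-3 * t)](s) 4/(s + 3) - 5/(s + 2)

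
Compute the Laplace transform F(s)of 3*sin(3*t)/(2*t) 3*atan(3/s)/2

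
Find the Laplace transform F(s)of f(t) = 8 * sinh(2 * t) 16/(s^2 - 4)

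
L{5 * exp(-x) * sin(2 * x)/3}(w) 10/(3 * ((w + 1)^2 + 4))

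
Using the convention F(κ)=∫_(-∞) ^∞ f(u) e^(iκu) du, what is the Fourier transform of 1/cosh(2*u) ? pi/(2*cosh(pi*κ/4) ) 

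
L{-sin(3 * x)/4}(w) -3/(4 * w^2 + 36)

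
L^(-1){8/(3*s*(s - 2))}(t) 8*exp(t)*sinh(t)/3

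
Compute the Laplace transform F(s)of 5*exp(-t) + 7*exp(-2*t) 7/(s + 2) + 5/(s + 1)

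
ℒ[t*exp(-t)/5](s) 1/(5*(s + 1)^2)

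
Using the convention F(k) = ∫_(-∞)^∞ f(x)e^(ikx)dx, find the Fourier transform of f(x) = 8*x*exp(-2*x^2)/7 sqrt(2)*I*sqrt(pi)*k*exp(-k^2/8)/7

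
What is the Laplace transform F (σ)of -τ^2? -2/σ^3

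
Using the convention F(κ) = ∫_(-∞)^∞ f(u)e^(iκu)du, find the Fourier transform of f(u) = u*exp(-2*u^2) sqrt(2)*I*sqrt(pi)*κ*exp(-κ^2/8)/8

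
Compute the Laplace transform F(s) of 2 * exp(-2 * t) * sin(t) 2/((s + 2) ^2 + 1) 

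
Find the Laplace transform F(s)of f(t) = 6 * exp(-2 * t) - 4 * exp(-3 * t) 6/(s+2) - 4/(s+3)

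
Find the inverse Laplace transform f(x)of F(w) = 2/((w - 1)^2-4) exp(x) * sinh(2 * x)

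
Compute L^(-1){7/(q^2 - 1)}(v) 7*sinh(v)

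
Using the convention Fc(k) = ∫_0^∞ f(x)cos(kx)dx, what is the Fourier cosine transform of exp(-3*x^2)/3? sqrt(3)*sqrt(pi)*exp(-k^2/12)/18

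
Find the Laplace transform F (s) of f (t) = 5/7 5/ (7*s) 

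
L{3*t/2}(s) 3/(2*s^2)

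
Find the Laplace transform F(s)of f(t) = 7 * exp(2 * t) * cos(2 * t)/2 7 * (s - 2)/(2 * ((s - 2)^2 + 4))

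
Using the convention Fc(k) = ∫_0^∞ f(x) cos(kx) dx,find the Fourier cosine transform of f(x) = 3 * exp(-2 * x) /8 3/(4 * (k^2 + 4) ) 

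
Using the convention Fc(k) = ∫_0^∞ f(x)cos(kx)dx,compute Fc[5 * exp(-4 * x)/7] 20/(7 * (k^2 + 16))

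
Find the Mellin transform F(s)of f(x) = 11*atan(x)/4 -11*pi*sec(pi*s/2)/(8*s)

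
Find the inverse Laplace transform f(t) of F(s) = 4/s 4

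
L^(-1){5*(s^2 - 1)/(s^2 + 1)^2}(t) 5*t*cos(t)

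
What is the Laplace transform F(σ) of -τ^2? -2/σ^3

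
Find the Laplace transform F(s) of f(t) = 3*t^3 18/s^4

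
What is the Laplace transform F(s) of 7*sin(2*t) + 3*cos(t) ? 14/(s^2 + 4) + 3*s/(s^2 + 1) 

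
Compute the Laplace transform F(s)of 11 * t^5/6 220/s^6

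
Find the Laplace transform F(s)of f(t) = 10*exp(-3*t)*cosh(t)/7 10*(s + 3)/(7*((s + 3)^2 - 1))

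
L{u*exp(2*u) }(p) (p - 2) ^(-2) 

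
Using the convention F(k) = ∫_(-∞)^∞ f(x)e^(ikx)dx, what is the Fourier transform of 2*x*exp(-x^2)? I*sqrt(pi)*k*exp(-k^2/4)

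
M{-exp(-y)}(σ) -gamma(σ)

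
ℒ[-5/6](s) -5/ (6 * s)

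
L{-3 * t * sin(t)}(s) -6 * s/(s^2+1)^2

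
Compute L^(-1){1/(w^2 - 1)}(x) sinh(x)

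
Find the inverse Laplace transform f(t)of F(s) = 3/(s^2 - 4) 3 * sinh(2 * t)/2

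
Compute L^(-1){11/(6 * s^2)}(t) 11 * t/6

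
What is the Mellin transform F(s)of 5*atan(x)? -5*pi*sec(pi*s/2)/(2*s)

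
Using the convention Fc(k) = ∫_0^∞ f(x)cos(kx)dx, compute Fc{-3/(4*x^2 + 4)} -3*pi*exp(-k)/8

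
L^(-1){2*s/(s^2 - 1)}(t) 2*cosh(t)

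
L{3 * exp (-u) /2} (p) 3/ (2 * (p + 1) ) 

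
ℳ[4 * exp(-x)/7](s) 4 * gamma(s)/7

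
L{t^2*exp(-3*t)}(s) 2/(s + 3)^3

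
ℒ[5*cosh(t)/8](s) 5*s/(8*(s^2-1))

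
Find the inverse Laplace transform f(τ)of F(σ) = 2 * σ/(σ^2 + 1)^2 τ * sin(τ)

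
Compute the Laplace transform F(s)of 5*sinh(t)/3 5/(3*(s^2-1))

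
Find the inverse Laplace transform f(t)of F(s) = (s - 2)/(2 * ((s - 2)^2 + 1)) exp(2 * t) * cos(t)/2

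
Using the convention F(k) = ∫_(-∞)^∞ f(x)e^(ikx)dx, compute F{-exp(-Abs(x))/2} -1/(k^2 + 1)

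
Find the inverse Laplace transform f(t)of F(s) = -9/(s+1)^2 -9*t*exp(-t)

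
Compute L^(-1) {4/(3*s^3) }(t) 2*t^2/3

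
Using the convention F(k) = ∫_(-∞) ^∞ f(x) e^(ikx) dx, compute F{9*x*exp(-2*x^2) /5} 9*sqrt(2)*I*sqrt(pi)*k*exp(-k^2/8) /40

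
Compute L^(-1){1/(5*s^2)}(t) t/5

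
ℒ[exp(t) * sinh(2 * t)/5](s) 2/(5 * ((s - 1)^2-4))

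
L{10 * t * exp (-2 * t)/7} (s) 10/ (7 * (s + 2)^2)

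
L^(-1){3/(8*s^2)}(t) 3*t/8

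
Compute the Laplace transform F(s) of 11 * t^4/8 33/s^5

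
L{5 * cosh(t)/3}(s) 5 * s/(3 * (s^2-1))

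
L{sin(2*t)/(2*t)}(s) atan(2/s)/2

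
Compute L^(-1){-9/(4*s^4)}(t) -3*t^3/8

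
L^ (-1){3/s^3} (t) 3*t^2/2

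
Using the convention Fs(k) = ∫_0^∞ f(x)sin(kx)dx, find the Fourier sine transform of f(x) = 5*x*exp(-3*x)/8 15*k/(4*(k^2 + 9)^2)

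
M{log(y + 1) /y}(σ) -pi*csc(pi*σ) /(σ - 1) 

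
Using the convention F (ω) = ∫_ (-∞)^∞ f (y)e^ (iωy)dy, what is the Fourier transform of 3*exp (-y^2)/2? 3*sqrt (pi)*exp (-ω^2/4)/2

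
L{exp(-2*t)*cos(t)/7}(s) (s + 2)/(7*((s + 2)^2 + 1))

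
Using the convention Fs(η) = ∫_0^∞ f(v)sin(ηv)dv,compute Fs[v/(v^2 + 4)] pi*exp(-2*η)/2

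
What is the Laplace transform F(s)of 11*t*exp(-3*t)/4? 11/(4*(s + 3)^2)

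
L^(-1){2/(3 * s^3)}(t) t^2/3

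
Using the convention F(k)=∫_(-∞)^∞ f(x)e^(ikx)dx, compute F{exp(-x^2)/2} sqrt(pi) * exp(-k^2/4)/2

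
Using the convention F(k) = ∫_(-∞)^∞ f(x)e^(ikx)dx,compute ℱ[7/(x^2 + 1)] 7*pi*exp(-Abs(k))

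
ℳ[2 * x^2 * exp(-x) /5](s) 2 * gamma(s+2) /5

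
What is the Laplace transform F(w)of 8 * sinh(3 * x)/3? 8/(w^2 - 9)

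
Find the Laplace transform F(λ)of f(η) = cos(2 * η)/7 λ/(7 * (λ^2 + 4))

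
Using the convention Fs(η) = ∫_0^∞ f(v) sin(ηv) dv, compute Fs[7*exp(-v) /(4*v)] 7*atan(η) /4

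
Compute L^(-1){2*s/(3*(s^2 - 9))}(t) 2*cosh(3*t)/3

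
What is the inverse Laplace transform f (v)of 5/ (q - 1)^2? 5*v*exp (v)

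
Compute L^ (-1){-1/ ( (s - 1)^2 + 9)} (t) -exp (t)*sin (3*t)/3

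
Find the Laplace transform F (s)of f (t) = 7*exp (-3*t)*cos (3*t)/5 7*(s + 3)/ (5*( (s + 3)^2 + 9))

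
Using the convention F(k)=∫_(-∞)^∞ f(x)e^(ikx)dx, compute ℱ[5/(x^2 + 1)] 5*pi*exp(-Abs(k))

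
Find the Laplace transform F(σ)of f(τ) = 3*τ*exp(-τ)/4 3/(4*(σ + 1)^2)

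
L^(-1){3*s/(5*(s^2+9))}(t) 3*cos(3*t)/5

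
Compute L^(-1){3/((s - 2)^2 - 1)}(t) 3*exp(2*t)*sinh(t)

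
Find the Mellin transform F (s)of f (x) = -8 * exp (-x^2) -4 * gamma (s/2)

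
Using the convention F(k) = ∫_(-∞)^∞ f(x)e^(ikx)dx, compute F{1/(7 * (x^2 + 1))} pi * exp(-Abs(k))/7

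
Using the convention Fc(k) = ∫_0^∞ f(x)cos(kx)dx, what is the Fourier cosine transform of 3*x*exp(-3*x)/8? 3*(9 - k^2)/(8*(k^2 + 9)^2)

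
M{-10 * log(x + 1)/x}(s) 10 * pi * csc(pi * s)/(s - 1)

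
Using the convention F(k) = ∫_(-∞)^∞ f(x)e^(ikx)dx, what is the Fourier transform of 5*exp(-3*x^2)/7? 5*sqrt(3)*sqrt(pi)*exp(-k^2/12)/21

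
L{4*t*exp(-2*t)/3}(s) 4/(3*(s + 2)^2)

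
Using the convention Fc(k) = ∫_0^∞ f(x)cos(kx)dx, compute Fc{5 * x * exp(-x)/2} 5 * (1 - k^2)/(2 * (k^2 + 1)^2)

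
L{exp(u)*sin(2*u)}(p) 2/((p - 1)^2 + 4)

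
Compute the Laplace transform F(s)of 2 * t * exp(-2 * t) 2/(s + 2)^2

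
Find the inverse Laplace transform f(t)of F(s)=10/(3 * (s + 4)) 10 * exp(-4 * t)/3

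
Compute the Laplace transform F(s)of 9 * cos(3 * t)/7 9 * s/(7 * (s^2 + 9))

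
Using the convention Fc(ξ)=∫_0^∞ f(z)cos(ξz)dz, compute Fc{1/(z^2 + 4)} pi*exp(-2*ξ)/4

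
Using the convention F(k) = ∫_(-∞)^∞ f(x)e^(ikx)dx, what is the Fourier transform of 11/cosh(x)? 11 * pi/cosh(pi * k/2)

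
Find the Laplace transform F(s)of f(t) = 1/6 1/(6*s)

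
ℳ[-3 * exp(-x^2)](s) -3 * gamma(s/2)/2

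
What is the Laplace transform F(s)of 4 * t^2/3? 8/(3 * s^3)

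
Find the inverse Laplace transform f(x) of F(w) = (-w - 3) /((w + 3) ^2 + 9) -exp(-3 * x) * cos(3 * x) 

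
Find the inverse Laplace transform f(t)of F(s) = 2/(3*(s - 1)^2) 2*t*exp(t)/3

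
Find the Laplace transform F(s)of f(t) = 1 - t 1/s - 1/s^2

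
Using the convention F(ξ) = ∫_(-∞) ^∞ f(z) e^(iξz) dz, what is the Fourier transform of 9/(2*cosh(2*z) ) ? 9*pi/(4*cosh(pi*ξ/4) ) 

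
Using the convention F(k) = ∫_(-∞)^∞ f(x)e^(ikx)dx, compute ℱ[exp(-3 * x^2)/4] sqrt(3) * sqrt(pi) * exp(-k^2/12)/12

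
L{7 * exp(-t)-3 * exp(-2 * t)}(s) 7/(s + 1)-3/(s + 2)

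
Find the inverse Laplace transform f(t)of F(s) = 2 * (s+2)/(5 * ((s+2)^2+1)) 2 * exp(-2 * t) * cos(t)/5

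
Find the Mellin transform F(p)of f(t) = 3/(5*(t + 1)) 3*pi*csc(pi*p)/5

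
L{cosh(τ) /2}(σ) σ/(2 * (σ^2 - 1) ) 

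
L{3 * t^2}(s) 6/s^3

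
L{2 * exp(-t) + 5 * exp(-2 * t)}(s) 5/(s + 2) + 2/(s + 1)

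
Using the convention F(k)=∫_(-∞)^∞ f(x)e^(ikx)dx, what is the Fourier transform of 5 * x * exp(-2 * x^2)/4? 5 * sqrt(2) * I * sqrt(pi) * k * exp(-k^2/8)/32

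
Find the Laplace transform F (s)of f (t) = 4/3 4/ (3 * s)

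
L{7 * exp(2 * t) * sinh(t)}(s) 7/((s - 2)^2-1)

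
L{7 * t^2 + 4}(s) 14/s^3 + 4/s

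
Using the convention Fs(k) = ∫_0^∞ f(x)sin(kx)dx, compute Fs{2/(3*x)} pi/3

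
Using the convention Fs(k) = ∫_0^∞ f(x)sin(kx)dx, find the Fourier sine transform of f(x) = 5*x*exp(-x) 10*k/(k^2+1)^2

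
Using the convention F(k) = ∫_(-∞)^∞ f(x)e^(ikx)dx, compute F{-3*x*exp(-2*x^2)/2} -3*sqrt(2)*I*sqrt(pi)*k*exp(-k^2/8)/16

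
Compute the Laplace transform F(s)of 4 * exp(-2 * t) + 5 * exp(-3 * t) 4/(s + 2) + 5/(s + 3)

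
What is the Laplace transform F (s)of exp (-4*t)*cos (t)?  (s + 4)/ ( (s + 4)^2 + 1)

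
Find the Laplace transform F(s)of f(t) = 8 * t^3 48/s^4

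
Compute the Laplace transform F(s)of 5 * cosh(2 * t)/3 5 * s/(3 * (s^2 - 4))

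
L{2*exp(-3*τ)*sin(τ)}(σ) 2/((σ+3)^2+1)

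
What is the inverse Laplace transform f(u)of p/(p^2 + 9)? cos(3 * u)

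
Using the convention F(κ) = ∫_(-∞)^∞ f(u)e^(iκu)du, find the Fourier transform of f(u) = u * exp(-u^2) I * sqrt(pi) * κ * exp(-κ^2/4)/2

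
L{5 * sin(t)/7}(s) 5/(7 * (s^2 + 1))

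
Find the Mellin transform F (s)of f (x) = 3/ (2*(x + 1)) 3*pi*csc (pi*s)/2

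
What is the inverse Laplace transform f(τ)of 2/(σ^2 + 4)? sin(2*τ)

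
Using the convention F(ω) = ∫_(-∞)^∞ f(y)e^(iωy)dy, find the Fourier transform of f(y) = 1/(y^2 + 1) pi * exp(-Abs(ω))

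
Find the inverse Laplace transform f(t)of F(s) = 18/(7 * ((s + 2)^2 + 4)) 9 * exp(-2 * t) * sin(2 * t)/7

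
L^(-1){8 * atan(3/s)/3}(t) 8 * sin(3 * t)/(3 * t)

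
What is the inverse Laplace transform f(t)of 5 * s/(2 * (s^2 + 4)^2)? 5 * t * sin(2 * t)/8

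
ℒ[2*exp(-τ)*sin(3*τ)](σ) 6/((σ + 1)^2 + 9)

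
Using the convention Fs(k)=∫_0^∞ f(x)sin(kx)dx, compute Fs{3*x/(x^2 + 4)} 3*pi*exp(-2*k)/2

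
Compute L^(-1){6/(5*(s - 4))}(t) 6*exp(4*t)/5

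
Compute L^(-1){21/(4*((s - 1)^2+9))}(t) 7*exp(t)*sin(3*t)/4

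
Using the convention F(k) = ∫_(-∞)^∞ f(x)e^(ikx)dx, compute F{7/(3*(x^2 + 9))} 7*pi*exp(-3*Abs(k))/9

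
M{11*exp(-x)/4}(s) 11*gamma(s)/4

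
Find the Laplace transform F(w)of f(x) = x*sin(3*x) 6*w/(w^2 + 9)^2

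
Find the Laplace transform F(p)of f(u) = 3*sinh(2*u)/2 3/(p^2 - 4)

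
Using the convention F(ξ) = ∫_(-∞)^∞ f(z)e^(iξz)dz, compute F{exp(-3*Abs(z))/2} 3/(ξ^2 + 9)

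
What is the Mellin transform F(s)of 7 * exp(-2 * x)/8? 7 * gamma(s)/(8 * 2^s)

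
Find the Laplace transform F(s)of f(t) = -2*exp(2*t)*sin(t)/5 -2/(5*(s - 2)^2+5)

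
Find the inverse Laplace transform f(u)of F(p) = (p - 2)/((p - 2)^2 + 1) exp(2 * u) * cos(u)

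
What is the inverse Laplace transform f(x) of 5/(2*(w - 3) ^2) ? 5*x*exp(3*x) /2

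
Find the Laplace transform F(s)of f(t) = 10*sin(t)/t 10*atan(1/s)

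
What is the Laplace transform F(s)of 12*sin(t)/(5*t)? 12*atan(1/s)/5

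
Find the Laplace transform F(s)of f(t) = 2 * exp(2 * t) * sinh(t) 2/((s - 2)^2 - 1)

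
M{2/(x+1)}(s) 2*pi*csc(pi*s)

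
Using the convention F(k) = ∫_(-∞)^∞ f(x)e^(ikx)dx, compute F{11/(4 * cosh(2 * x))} 11 * pi/(8 * cosh(pi * k/4))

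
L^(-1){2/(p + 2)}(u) 2 * exp(-2 * u)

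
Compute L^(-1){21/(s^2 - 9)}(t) 7*sinh(3*t)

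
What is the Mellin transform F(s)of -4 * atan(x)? 2 * pi * sec(pi * s/2)/s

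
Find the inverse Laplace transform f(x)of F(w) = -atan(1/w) -sin(x)/x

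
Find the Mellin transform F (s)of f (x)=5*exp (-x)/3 5*gamma (s)/3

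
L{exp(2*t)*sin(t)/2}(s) 1/(2*((s - 2)^2+1))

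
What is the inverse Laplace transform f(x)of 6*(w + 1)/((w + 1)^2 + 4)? 6*exp(-x)*cos(2*x)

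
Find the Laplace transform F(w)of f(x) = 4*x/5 4/(5*w^2)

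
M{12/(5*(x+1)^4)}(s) 2*gamma(s)*gamma(4 - s)/5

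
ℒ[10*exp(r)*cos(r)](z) 10*(z - 1)/((z - 1)^2 + 1)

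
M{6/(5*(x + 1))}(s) 6*pi*csc(pi*s)/5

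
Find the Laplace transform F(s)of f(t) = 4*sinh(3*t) 12/(s^2 - 9)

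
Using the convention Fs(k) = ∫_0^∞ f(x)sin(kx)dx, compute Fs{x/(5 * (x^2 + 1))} pi * exp(-k)/10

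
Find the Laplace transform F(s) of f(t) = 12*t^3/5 72/(5*s^4) 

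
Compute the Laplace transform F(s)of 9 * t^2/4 9/(2 * s^3)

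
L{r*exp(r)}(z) (z - 1)^(-2)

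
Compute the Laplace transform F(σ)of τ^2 2/σ^3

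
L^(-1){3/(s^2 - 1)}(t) 3*sinh(t)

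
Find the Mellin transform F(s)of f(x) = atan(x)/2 -pi*sec(pi*s/2)/(4*s)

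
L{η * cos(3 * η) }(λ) (λ^2 - 9) /(λ^2 + 9) ^2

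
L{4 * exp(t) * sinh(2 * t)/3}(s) 8/(3 * ((s - 1)^2-4))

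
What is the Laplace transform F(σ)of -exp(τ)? -1/(σ - 1)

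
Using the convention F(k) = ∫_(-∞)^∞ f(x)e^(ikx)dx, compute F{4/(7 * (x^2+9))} 4 * pi * exp(-3 * Abs(k))/21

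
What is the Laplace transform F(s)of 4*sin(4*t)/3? 16/(3*(s^2 + 16))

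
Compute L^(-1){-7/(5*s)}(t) -7/5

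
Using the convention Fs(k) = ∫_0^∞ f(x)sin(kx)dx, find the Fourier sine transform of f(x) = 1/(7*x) pi/14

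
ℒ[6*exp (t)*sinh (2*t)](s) 12/ ( (s - 1)^2 - 4)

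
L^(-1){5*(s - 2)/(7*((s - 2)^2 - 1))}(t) 5*exp(2*t)*cosh(t)/7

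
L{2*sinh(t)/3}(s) 2/(3*(s^2 - 1))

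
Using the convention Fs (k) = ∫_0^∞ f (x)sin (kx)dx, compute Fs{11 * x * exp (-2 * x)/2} 22 * k/ (k^2 + 4)^2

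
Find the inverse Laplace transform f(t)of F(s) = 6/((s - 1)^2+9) 2*exp(t)*sin(3*t)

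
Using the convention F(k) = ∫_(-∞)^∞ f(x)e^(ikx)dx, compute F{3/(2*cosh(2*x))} 3*pi/(4*cosh(pi*k/4))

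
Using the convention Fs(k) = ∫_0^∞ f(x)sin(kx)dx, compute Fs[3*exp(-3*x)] 3*k/(k^2 + 9)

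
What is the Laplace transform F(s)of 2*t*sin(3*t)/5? 12*s/(5*(s^2 + 9)^2)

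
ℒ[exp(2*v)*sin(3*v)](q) 3/((q - 2)^2+9)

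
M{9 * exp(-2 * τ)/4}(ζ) 9 * gamma(ζ)/(4 * 2^ζ)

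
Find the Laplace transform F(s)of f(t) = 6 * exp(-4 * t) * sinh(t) 6/((s+4)^2 - 1)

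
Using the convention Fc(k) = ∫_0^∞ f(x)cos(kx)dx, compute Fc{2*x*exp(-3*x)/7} 2*(9 - k^2)/(7*(k^2 + 9)^2)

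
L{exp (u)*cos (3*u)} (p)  (p - 1)/ ( (p - 1)^2 + 9)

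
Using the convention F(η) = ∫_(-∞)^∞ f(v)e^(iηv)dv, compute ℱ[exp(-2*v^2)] sqrt(2)*sqrt(pi)*exp(-η^2/8)/2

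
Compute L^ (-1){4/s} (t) 4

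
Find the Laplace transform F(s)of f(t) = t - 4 s^(-2) - 4/s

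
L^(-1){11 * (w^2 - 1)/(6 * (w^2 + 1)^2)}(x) 11 * x * cos(x)/6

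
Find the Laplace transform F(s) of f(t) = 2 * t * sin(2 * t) 8 * s/(s^2+4) ^2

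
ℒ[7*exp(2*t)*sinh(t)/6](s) 7/(6*((s - 2)^2 - 1))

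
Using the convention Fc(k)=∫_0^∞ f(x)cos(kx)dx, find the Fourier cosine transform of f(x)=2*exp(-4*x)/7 8/(7*(k^2 + 16))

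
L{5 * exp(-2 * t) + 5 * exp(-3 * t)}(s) 5/(s + 3) + 5/(s + 2)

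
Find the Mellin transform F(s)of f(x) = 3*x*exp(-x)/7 3*gamma(s+1)/7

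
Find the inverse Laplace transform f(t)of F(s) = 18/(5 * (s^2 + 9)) 6 * sin(3 * t)/5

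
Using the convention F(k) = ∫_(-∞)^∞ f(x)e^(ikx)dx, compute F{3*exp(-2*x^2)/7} 3*sqrt(2)*sqrt(pi)*exp(-k^2/8)/14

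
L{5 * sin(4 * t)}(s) 20/(s^2 + 16)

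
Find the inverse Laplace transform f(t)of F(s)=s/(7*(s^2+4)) cos(2*t)/7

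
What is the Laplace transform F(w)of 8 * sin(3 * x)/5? 24/(5 * (w^2 + 9))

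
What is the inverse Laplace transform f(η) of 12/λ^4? 2*η^3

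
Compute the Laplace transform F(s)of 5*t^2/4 5/(2*s^3)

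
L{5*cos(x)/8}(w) 5*w/(8*(w^2 + 1))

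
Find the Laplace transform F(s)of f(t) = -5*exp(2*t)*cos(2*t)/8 5*(2 - s)/(8*((s - 2)^2 + 4))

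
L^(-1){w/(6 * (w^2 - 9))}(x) cosh(3 * x)/6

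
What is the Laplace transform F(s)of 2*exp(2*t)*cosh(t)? 2*(s - 2)/((s - 2)^2 - 1)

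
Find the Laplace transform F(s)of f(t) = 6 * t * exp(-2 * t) 6/(s + 2)^2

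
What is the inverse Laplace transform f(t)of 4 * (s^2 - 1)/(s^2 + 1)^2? 4 * t * cos(t)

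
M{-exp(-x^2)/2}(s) -gamma(s/2)/4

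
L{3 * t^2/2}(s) 3/s^3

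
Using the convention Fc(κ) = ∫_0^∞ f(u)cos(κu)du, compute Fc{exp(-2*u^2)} sqrt(2)*sqrt(pi)*exp(-κ^2/8)/4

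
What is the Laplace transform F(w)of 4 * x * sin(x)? 8 * w/(w^2 + 1)^2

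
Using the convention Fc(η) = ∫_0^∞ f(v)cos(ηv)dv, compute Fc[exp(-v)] 1/(η^2+1)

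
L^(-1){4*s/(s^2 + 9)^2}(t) 2*t*sin(3*t)/3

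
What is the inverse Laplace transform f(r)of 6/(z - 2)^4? r^3*exp(2*r)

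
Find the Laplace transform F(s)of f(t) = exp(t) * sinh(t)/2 1/(2 * s * (s - 2))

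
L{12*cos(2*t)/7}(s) 12*s/(7*(s^2 + 4))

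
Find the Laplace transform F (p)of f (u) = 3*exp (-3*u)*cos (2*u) 3*(p + 3)/ ( (p + 3)^2 + 4)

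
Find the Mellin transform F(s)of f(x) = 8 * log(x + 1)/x -8 * pi * csc(pi * s)/(s - 1)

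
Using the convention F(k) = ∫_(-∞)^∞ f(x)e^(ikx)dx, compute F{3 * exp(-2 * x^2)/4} 3 * sqrt(2) * sqrt(pi) * exp(-k^2/8)/8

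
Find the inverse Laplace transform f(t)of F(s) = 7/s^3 7*t^2/2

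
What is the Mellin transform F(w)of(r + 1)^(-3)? pi*(w - 2)*(w - 1)/(2*sin(pi*w))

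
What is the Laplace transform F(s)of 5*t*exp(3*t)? 5/(s - 3)^2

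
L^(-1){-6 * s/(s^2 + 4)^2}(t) -3 * t * sin(2 * t)/2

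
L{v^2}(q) 2/q^3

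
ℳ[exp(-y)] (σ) gamma(σ)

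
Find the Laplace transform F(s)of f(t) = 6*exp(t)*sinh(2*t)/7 12/(7*((s - 1)^2 - 4))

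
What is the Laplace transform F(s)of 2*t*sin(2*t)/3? 8*s/(3*(s^2+4)^2)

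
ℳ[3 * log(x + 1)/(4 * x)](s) -3 * pi * csc(pi * s)/(4 * s - 4)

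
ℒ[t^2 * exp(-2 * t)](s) 2/(s + 2)^3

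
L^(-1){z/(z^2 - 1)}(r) cosh(r)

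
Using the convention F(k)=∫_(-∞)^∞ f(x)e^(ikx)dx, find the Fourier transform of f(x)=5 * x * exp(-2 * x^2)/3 5 * sqrt(2) * I * sqrt(pi) * k * exp(-k^2/8)/24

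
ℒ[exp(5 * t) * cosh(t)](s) (s - 5)/((s - 5)^2 - 1)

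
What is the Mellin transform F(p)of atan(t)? -pi*sec(pi*p/2)/(2*p)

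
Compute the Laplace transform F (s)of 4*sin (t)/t 4*atan (1/s)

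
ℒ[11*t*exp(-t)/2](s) 11/(2*(s + 1)^2)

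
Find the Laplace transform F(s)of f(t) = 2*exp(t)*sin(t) 2/((s - 1)^2 + 1)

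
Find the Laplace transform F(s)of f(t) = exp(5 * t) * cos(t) (s - 5)/((s - 5)^2+1)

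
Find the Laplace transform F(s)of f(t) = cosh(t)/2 s/(2*(s^2 - 1))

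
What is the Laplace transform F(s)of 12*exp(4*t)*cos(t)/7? 12*(s - 4)/(7*((s - 4)^2+1))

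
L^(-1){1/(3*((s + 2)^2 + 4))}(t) exp(-2*t)*sin(2*t)/6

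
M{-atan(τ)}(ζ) pi*sec(pi*ζ/2)/(2*ζ)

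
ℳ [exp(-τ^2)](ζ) gamma(ζ/2)/2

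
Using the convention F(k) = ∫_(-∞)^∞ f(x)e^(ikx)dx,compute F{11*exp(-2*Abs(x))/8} 11/(2*(k^2 + 4))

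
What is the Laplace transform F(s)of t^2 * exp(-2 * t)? 2/(s+2)^3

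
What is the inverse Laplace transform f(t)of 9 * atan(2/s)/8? 9 * sin(2 * t)/(8 * t)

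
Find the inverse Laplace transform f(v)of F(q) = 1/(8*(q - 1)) exp(v)/8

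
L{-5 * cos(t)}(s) -5 * s/(s^2 + 1)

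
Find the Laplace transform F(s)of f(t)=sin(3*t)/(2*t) atan(3/s)/2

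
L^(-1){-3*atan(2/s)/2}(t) -3*sin(2*t)/(2*t)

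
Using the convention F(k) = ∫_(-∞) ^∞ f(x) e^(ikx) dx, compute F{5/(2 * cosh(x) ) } 5 * pi/(2 * cosh(pi * k/2) ) 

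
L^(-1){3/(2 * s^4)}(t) t^3/4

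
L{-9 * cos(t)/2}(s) -9 * s/(2 * s^2 + 2)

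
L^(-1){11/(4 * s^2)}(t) 11 * t/4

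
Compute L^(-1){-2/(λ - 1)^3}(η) -η^2 * exp(η)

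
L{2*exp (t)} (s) 2/ (s - 1)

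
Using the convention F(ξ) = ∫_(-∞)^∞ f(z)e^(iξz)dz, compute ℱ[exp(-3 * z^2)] sqrt(3) * sqrt(pi) * exp(-ξ^2/12)/3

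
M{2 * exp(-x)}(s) 2 * gamma(s)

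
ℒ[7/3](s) 7/(3 * s)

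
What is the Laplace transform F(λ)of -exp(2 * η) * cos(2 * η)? (2 - λ)/((λ - 2)^2 + 4)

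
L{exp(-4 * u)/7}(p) 1/(7 * (p + 4))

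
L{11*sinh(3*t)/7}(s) 33/(7*(s^2 - 9))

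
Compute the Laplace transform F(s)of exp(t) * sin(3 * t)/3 1/((s - 1)^2 + 9)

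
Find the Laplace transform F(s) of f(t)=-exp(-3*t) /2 -1/(2*s+6) 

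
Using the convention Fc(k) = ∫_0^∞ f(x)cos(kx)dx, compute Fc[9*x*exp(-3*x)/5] 9*(9 - k^2)/(5*(k^2 + 9)^2)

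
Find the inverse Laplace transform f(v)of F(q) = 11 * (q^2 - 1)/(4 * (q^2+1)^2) 11 * v * cos(v)/4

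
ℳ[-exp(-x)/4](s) -gamma(s)/4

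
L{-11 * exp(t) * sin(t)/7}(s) -11/(7 * (s - 1)^2 + 7)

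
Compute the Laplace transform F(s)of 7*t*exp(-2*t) 7/(s + 2)^2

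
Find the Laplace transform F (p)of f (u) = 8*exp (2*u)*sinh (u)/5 8/ (5*( (p - 2)^2 - 1))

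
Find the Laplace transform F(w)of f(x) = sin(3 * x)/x atan(3/w)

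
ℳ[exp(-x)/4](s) gamma(s)/4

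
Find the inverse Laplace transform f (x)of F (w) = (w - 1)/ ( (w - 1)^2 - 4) exp (x) * cosh (2 * x)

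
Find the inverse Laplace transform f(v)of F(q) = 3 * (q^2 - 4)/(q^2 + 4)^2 3 * v * cos(2 * v)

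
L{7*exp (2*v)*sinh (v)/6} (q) 7/ (6*( (q - 2)^2 - 1))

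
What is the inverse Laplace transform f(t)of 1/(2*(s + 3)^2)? t*exp(-3*t)/2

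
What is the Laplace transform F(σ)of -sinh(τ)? -1/(σ^2 - 1)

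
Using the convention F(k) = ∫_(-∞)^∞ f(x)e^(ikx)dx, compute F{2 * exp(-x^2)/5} 2 * sqrt(pi) * exp(-k^2/4)/5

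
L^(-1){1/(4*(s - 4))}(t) exp(4*t)/4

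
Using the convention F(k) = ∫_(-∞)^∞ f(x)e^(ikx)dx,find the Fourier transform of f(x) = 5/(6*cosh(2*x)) 5*pi/(12*cosh(pi*k/4))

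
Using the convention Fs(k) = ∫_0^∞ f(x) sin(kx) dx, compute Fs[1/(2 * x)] pi/4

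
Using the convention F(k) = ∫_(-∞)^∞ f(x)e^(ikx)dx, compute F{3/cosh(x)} 3 * pi/cosh(pi * k/2)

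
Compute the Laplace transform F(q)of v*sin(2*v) 4*q/(q^2 + 4)^2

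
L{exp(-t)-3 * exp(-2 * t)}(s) 1/(s + 1)-3/(s + 2)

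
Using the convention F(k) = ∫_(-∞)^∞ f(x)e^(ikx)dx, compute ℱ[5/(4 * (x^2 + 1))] 5 * pi * exp(-Abs(k))/4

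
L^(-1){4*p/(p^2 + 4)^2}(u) u*sin(2*u)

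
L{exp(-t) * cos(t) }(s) (s + 1) /((s + 1) ^2 + 1) 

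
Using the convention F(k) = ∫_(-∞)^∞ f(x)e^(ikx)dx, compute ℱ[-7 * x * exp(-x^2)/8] -7 * I * sqrt(pi) * k * exp(-k^2/4)/16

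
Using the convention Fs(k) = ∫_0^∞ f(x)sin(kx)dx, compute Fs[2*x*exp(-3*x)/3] 4*k/(k^2 + 9)^2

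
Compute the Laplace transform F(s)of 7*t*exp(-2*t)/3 7/(3*(s + 2)^2)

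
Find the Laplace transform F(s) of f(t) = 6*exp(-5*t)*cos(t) 6*(s + 5) /((s + 5) ^2 + 1) 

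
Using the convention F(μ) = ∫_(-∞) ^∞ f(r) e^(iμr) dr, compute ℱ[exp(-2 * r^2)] sqrt(2) * sqrt(pi) * exp(-μ^2/8) /2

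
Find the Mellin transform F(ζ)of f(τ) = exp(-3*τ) gamma(ζ)/3^ζ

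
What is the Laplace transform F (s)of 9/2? 9/ (2*s)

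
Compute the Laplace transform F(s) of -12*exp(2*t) -12/(s - 2) 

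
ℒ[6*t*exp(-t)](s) 6/(s + 1)^2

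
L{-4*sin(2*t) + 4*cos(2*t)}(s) 4*s/(s^2 + 4)-8/(s^2 + 4)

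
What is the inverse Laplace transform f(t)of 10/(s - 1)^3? 5*t^2*exp(t)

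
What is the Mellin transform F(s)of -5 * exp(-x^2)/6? -5 * gamma(s/2)/12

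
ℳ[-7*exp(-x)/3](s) -7*gamma(s)/3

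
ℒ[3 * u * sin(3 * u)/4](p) 9 * p/(2 * (p^2 + 9)^2)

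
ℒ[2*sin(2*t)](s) 4/(s^2+4)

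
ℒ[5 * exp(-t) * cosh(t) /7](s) 5 * (s + 1) /(7 * s * (s + 2) ) 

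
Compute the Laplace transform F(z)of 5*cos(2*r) 5*z/(z^2 + 4)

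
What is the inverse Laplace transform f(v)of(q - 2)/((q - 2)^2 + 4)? exp(2*v)*cos(2*v)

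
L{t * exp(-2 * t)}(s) (s+2)^(-2)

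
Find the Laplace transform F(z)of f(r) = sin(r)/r atan(1/z)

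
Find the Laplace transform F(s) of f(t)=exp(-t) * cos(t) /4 (s+1) /(4 * ((s+1) ^2+1) ) 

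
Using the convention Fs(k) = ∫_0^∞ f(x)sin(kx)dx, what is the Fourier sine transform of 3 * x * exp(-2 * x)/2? 6 * k/(k^2 + 4)^2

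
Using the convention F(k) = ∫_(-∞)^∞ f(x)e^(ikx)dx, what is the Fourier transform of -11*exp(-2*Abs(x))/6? -22/(3*k^2 + 12)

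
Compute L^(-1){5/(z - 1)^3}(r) 5*r^2*exp(r)/2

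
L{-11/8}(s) -11/(8*s)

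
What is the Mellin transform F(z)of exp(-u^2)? gamma(z/2)/2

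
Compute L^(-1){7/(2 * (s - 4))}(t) 7 * exp(4 * t)/2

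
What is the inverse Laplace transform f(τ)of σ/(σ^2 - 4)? cosh(2*τ)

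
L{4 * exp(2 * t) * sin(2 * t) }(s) 8/((s - 2) ^2 + 4) 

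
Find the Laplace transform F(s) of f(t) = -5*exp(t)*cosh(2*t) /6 5*(1 - s) /(6*((s - 1) ^2-4) ) 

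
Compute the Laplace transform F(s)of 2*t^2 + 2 4/s^3 + 2/s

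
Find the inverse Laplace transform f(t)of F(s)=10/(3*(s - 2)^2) 10*t*exp(2*t)/3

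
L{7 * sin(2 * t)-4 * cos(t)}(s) 14/(s^2 + 4)-4 * s/(s^2 + 1)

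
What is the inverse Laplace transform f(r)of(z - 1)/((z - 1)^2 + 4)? exp(r)*cos(2*r)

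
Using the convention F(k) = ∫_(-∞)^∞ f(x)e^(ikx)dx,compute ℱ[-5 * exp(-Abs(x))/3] -10/(3 * k^2 + 3)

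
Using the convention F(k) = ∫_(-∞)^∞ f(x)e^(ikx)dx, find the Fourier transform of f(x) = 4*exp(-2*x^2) 2*sqrt(2)*sqrt(pi)*exp(-k^2/8)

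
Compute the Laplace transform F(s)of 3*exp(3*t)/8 3/(8*(s - 3))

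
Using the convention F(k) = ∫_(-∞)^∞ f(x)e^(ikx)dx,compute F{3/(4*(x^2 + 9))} pi*exp(-3*Abs(k))/4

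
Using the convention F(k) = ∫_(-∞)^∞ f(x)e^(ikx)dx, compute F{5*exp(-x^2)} 5*sqrt(pi)*exp(-k^2/4)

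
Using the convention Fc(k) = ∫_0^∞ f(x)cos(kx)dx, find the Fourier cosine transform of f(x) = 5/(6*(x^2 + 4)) 5*pi*exp(-2*k)/24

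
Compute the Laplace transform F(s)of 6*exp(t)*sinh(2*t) 12/((s - 1)^2 - 4)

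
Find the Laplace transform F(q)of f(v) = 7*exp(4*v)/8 7/(8*(q - 4))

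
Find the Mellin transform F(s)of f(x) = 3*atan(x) -3*pi*sec(pi*s/2)/(2*s)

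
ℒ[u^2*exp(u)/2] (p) (p - 1)^(-3)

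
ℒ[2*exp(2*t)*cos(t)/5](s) 2*(s - 2)/(5*((s - 2)^2 + 1))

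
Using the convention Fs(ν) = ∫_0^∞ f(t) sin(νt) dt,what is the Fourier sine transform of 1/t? pi/2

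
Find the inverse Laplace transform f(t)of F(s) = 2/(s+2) 2*exp(-2*t)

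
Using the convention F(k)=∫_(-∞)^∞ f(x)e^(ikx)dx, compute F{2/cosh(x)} 2*pi/cosh(pi*k/2)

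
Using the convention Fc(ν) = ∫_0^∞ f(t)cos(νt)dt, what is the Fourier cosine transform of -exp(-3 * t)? -3/(ν^2 + 9)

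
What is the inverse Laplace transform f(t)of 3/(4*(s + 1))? 3*exp(-t)/4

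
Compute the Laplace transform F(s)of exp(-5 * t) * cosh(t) (s + 5)/((s + 5)^2 - 1)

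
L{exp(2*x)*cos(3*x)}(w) (w - 2)/((w - 2)^2 + 9)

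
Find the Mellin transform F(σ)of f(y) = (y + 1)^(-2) (-pi * σ + pi)/sin(pi * σ)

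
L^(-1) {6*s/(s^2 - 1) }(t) 6*cosh(t) 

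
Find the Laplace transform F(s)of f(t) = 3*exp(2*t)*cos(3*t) 3*(s - 2)/((s - 2)^2+9)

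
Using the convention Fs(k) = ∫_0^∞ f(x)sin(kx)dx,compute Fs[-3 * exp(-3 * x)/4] -3 * k/(4 * k^2 + 36)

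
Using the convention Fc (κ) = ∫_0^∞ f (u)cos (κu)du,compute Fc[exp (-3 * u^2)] sqrt (3) * sqrt (pi) * exp (-κ^2/12)/6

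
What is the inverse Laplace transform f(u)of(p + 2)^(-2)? u * exp(-2 * u)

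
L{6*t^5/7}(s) 720/(7*s^6)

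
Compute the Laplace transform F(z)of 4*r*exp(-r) 4/(z + 1)^2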